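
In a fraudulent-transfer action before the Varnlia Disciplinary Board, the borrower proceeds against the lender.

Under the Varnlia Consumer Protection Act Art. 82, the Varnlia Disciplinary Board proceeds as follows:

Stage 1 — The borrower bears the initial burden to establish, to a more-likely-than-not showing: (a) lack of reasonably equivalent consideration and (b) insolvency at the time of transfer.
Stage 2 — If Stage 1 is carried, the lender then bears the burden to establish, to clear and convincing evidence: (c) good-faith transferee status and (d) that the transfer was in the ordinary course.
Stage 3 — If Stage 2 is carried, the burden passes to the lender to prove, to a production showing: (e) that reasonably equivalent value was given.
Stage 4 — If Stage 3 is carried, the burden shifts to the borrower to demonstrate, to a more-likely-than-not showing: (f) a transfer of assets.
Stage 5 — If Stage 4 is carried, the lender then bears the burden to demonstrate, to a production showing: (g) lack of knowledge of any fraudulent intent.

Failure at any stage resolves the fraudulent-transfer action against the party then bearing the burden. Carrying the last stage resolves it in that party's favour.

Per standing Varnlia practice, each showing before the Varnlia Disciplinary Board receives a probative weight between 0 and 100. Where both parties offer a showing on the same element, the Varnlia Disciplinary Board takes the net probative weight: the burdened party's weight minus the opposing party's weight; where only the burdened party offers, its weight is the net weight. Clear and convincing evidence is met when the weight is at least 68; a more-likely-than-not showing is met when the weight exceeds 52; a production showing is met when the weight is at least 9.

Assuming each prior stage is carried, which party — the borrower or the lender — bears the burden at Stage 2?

lender

Stage 2's rule assigns the burden to the lender (to clear and convincing evidence).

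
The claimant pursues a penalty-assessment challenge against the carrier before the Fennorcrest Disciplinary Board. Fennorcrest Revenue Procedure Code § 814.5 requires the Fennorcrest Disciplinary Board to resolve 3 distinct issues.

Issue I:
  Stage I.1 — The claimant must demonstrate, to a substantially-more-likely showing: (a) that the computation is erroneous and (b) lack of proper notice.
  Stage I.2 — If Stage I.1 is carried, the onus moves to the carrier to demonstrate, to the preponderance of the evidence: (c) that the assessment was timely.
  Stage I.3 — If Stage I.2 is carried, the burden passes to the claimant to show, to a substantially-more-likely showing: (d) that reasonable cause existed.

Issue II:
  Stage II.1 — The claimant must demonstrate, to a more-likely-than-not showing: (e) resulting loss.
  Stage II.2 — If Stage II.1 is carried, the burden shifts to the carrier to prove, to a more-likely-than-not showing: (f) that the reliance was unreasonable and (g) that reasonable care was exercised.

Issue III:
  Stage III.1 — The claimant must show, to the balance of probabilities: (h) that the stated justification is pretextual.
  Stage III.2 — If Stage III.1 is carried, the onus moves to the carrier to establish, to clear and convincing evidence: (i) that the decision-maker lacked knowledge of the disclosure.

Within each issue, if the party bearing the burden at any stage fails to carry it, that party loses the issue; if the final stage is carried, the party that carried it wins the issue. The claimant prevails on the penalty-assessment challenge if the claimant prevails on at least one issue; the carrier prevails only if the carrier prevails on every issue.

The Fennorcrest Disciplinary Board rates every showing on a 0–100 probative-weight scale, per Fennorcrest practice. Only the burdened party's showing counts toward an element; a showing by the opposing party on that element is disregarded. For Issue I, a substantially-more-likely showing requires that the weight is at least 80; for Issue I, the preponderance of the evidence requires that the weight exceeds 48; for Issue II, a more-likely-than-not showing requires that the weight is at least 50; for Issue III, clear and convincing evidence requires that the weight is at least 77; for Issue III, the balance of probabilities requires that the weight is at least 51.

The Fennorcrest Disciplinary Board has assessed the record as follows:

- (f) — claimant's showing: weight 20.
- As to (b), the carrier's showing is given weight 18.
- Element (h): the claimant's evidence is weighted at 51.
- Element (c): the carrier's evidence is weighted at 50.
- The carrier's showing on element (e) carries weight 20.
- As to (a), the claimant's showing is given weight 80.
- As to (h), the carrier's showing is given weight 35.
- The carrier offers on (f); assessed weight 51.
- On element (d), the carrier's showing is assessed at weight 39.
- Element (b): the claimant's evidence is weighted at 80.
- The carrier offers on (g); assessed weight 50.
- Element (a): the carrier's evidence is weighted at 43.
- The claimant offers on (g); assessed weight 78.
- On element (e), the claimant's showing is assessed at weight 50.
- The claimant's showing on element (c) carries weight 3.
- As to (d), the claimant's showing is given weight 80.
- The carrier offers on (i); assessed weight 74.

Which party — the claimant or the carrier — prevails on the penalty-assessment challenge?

claimant

— Issue I —
Stage I.1 — burden on claimant; standard: a substantially-more-likely showing (weight is at least 80).
    (a): 80 (carrier's 43 disregarded) ≥ 80 [met]
    (b): 80 (carrier's 18 disregarded) ≥ 80 [met]
  Stage I.1 carried; the burden shifts to the carrier.
Stage I.2 — burden on carrier; standard: the preponderance of the evidence (weight exceeds 48).
    (c): 50 (claimant's 3 disregarded) > 48 [met]
  Stage I.2 is satisfied; the onus moves to the claimant.
Stage I.3 — burden on claimant; standard: a substantially-more-likely showing (weight is at least 80).
    (d): 80 (carrier's 39 disregarded) ≥ 80 [met]
  Stage I.3 carried; the final stage is satisfied.
Every stage carried; the claimant prevails on this issue.
— Issue II —
Stage II.1 — burden on claimant; standard: a more-likely-than-not showing (weight is at least 50).
    (e): 50 (carrier's 20 disregarded) ≥ 50 [met]
  The claimant carries Stage II.1; the carrier now bears the burden.
Stage II.2 — burden on carrier; standard: a more-likely-than-not showing (weight is at least 50).
    (f): 51 (claimant's 20 disregarded) ≥ 50 [met]
    (g): 50 (claimant's 78 disregarded) ≥ 50 [met]
  The carrier carries the last stage.
All stages carried — the carrier prevails on this issue.
— Issue III —
Stage III.1 — burden on claimant; standard: the balance of probabilities (weight is at least 51).
    (h): 51 (carrier's 35 disregarded) ≥ 51 [met]
  Stage III.1 is satisfied; the onus moves to the carrier.
Stage III.2 — burden on carrier; standard: clear and convincing evidence (weight is at least 77).
    (i): 74 < 77 [not met]
  Stage III.2 not carried; the carrier fails its burden.
The claimant prevails on this issue.
Per-issue: Issue I → claimant; Issue II → carrier; Issue III → claimant. The claimant must prevail on at least one issue; overall, the claimant prevails.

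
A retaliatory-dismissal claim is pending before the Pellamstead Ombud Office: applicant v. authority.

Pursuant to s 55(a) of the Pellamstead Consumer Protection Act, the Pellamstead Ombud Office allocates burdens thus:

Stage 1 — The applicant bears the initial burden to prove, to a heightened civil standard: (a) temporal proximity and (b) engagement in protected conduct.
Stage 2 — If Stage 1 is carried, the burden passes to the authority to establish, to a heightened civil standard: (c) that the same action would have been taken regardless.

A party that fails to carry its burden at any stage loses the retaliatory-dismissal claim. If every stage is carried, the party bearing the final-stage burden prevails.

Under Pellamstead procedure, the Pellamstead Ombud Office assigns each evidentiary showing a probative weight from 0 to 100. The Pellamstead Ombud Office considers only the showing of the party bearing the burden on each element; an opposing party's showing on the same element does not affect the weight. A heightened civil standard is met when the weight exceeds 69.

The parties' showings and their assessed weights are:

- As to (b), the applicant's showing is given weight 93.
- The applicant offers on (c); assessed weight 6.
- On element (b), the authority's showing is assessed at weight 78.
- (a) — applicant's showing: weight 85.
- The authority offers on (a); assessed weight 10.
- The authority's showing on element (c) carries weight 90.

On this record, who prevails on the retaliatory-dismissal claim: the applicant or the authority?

Stage 1 (applicant, a heightened civil standard, weight exceeds 69): (a) 85 (authority's 10 disregarded) > 69 — meets; (b) 93 (authority's 78 disregarded) > 69 — meets.
  All elements met. The burden passes to the authority.
Stage 2 (authority, a heightened civil standard, weight exceeds 69): (c) 90 (applicant's 6 disregarded) > 69 — meets.
  Stage 2 carried; the final stage is satisfied.
All stages carried — the authority prevails.

authority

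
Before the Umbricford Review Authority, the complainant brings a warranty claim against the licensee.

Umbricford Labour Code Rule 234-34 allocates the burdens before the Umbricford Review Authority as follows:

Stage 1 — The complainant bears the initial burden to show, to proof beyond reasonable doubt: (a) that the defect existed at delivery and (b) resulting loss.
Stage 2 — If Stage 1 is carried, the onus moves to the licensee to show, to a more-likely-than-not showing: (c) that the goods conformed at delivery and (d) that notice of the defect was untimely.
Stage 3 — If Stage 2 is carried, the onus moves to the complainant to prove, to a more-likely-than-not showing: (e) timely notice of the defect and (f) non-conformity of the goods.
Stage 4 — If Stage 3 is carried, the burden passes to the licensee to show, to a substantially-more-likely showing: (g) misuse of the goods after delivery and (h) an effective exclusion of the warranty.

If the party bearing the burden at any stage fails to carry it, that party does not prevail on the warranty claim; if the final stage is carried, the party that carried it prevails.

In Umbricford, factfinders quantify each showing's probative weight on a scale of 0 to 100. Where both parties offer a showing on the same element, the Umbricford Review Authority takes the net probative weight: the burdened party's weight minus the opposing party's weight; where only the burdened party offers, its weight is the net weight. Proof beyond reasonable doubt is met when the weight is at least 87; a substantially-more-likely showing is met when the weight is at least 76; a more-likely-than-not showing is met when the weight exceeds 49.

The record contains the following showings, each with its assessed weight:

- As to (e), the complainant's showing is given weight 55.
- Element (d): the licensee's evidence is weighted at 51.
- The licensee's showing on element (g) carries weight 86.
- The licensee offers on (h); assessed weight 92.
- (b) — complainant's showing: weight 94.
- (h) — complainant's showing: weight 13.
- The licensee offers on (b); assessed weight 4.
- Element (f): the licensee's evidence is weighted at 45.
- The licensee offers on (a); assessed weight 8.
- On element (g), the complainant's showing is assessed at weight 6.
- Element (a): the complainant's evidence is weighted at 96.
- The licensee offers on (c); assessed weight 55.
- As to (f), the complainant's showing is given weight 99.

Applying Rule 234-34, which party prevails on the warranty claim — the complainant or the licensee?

licensee

Stage 1 — burden on complainant; standard: proof beyond reasonable doubt (weight is at least 87).
    (a): 96 − 8 = 88 ≥ 87 [met]
    (b): 94 − 4 = 90 ≥ 87 [met]
  The complainant carries Stage 1; the licensee now bears the burden.
Stage 2 — burden on licensee; standard: a more-likely-than-not showing (weight exceeds 49).
    (c): 55 > 49 [met]
    (d): 51 > 49 [met]
  Stage 2 carried; the burden shifts to the complainant.
Stage 3 — burden on complainant; standard: a more-likely-than-not showing (weight exceeds 49).
    (e): 55 > 49 [met]
    (f): 99 − 45 = 54 > 49 [met]
  The complainant carries Stage 3; the licensee now bears the burden.
Stage 4 — burden on licensee; standard: a substantially-more-likely showing (weight is at least 76).
    (g): 86 − 6 = 80 ≥ 76 [met]
    (h): 92 − 13 = 79 ≥ 76 [met]
  Stage 4 carried; the final stage is satisfied.
All stages carried — the licensee prevails.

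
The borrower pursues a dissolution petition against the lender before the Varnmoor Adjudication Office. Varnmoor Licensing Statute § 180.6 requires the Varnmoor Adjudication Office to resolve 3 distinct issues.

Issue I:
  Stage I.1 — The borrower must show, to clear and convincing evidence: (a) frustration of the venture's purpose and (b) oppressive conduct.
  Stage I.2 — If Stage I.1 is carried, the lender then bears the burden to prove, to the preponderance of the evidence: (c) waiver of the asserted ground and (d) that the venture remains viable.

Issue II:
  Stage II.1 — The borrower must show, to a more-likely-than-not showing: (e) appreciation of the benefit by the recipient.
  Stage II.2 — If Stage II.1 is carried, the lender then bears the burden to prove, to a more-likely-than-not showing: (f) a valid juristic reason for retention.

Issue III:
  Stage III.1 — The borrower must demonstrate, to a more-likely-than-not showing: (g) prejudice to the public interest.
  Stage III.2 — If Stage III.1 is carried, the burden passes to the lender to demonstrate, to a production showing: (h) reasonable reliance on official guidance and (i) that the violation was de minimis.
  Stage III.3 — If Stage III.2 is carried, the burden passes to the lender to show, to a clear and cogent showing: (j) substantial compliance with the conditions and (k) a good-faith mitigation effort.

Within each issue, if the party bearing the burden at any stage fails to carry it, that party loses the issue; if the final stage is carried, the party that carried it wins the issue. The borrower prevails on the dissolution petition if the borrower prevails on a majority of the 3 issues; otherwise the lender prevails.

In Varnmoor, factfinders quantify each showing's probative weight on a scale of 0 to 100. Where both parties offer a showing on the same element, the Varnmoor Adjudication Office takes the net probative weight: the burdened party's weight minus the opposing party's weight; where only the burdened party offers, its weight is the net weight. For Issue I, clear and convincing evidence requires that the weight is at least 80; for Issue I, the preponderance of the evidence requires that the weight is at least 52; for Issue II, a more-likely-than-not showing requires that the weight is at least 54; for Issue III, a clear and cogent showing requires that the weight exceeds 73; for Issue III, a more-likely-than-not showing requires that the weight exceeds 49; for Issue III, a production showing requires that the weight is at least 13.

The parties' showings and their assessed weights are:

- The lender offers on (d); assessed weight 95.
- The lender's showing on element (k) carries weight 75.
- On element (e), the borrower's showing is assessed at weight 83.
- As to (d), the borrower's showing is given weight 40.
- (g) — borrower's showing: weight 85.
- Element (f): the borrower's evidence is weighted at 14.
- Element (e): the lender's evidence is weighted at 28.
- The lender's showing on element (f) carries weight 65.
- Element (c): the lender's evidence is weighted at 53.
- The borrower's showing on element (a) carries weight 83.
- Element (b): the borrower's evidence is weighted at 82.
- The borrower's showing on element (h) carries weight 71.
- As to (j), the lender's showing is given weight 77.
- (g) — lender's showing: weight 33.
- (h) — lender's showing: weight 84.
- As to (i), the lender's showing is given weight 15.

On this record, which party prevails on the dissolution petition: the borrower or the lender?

lender

— Issue I —
Stage I.1 — burden on borrower; standard: clear and convincing evidence (weight is at least 80).
    (a): 83 ≥ 80 [met]
    (b): 82 ≥ 80 [met]
  All elements met. The burden passes to the lender.
Stage I.2 — burden on lender; standard: the preponderance of the evidence (weight is at least 52).
    (c): 53 ≥ 52 [met]
    (d): 95 − 40 = 55 ≥ 52 [met]
  Stage I.2 carried; the final stage is satisfied.
With every stage satisfied, the lender prevails on this issue.
— Issue II —
Stage II.1 (borrower, a more-likely-than-not showing, weight is at least 54): (e) net 83−28=55 ≥ 54 — meets.
  The borrower carries Stage II.1; the lender now bears the burden.
Stage II.2 (lender, a more-likely-than-not showing, weight is at least 54): (f) net 65−14=51 < 54 — fails.
  The lender does not carry Stage II.2.
The borrower prevails on this issue.
— Issue III —
Stage III.1 — burden on borrower; standard: a more-likely-than-not showing (weight exceeds 49).
    (g): 85 − 33 = 52 > 49 [met]
  Stage III.1 carried; the burden shifts to the lender.
Stage III.2 — burden on lender; standard: a production showing (weight is at least 13).
    (h): 84 − 71 = 13 ≥ 13 [met]
    (i): 15 ≥ 13 [met]
  Stage III.2 is satisfied; the lender continues to bear the burden.
Stage III.3 — burden on lender; standard: a clear and cogent showing (weight exceeds 73).
    (j): 77 > 73 [met]
    (k): 75 > 73 [met]
  The lender carries the last stage.
Every stage carried; the lender prevails on this issue.
Per-issue: Issue I → lender; Issue II → borrower; Issue III → lender. The borrower must prevail on a majority of issues; overall, the lender prevails.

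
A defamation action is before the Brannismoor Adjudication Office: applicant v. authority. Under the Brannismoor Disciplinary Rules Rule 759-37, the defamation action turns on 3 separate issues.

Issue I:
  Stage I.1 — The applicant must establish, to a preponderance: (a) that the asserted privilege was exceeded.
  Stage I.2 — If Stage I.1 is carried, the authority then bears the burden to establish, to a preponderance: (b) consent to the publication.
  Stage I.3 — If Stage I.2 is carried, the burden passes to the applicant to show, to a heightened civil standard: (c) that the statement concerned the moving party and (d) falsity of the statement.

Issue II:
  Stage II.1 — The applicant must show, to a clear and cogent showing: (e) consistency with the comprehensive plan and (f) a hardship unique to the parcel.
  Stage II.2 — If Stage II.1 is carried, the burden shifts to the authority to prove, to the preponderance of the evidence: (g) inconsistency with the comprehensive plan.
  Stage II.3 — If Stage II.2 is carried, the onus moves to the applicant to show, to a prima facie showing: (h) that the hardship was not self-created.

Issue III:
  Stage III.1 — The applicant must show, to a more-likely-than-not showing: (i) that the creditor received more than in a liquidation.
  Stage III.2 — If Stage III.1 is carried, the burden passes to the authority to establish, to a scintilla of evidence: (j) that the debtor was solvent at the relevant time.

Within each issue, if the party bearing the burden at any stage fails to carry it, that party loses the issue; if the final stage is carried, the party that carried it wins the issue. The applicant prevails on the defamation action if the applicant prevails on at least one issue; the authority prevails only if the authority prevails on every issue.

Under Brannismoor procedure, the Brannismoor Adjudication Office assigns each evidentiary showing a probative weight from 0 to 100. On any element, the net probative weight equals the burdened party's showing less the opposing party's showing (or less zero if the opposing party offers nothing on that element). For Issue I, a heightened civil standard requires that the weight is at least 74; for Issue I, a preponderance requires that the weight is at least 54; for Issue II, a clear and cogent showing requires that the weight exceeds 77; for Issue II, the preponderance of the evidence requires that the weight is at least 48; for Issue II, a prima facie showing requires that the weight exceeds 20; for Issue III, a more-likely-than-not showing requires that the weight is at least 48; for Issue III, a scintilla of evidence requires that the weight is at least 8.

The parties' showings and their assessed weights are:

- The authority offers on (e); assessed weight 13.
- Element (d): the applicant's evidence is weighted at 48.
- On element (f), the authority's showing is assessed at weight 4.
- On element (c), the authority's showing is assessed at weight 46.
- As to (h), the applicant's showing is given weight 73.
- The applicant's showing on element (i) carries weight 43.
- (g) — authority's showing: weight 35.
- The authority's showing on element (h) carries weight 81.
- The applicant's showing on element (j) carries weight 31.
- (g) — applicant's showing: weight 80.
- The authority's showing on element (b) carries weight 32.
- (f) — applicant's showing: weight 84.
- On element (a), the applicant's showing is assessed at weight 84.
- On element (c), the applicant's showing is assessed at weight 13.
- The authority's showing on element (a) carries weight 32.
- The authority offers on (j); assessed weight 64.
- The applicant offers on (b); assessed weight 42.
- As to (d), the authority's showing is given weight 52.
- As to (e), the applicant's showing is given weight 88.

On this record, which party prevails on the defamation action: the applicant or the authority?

authority

— Issue I —
At Stage I.1 the applicant must meet a preponderance (weight is at least 54): on (a) the weight is 84 less the opposing 32 gives net 52, which does not reach 54, so (a) does not meet the standard.
  The applicant does not carry Stage I.1.
The analysis ends at Stage I.1; the authority prevails on this issue.
— Issue II —
Stage II.1 — burden on applicant; standard: a clear and cogent showing (weight exceeds 77).
    (e): 88 − 13 = 75 ≤ 77 [not met]
    (f): 84 − 4 = 80 > 77 [met]
  The applicant does not carry Stage II.1.
The authority prevails on this issue.
— Issue III —
Stage III.1 — burden on applicant; standard: a more-likely-than-not showing (weight is at least 48).
    (i): 43 < 48 [not met]
  The applicant does not carry Stage III.1.
So the authority prevails on this issue.
Per-issue: Issue I → authority; Issue II → authority; Issue III → authority. The applicant must prevail on at least one issue; overall, the authority prevails.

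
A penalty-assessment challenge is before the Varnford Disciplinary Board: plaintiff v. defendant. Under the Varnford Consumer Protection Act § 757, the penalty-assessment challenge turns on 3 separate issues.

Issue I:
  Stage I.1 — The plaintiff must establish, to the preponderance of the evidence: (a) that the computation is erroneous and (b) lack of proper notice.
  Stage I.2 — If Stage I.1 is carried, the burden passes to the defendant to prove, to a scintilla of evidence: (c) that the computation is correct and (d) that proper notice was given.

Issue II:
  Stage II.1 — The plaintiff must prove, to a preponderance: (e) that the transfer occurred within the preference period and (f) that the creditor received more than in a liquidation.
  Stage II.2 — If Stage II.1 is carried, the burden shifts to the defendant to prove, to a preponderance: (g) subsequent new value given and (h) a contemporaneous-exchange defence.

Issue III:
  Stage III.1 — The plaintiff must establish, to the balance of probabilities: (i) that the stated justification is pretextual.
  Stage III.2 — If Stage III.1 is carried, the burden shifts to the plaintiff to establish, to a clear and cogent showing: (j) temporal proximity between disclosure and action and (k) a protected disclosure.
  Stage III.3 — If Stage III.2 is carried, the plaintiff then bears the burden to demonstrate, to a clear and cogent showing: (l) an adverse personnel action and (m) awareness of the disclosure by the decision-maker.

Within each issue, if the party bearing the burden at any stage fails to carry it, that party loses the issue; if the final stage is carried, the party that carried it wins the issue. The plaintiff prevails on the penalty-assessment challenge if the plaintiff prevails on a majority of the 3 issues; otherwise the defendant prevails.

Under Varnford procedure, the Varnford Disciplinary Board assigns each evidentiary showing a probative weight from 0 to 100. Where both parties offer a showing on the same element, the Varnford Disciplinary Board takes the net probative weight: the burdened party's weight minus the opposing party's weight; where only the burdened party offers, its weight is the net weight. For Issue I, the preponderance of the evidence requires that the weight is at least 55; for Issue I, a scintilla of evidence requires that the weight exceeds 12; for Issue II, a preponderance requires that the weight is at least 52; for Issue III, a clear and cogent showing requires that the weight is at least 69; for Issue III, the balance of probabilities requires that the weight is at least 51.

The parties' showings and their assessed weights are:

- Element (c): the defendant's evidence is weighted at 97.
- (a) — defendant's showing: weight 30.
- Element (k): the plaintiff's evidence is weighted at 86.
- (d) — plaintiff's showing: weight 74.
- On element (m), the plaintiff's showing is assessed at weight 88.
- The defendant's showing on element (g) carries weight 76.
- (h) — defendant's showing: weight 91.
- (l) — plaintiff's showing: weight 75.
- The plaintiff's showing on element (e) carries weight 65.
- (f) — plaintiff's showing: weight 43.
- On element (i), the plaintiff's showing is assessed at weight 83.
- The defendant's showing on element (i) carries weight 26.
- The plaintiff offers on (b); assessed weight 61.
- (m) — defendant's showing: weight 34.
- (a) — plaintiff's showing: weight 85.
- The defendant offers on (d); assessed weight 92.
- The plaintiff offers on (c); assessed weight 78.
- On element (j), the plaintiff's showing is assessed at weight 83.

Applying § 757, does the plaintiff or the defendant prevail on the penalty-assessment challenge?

defendant

— Issue I —
Stage I.1 (plaintiff, the preponderance of the evidence, weight is at least 55): (a) net 85−30=55 ≥ 55 — meets; (b) 61 ≥ 55 — meets.
  Stage I.1 is satisfied; the onus moves to the defendant.
Stage I.2 (defendant, a scintilla of evidence, weight exceeds 12): (c) net 97−78=19 > 12 — meets; (d) net 92−74=18 > 12 — meets.
  All elements met at the final stage.
All stages carried — the defendant prevails on this issue.
— Issue II —
Stage II.1 — burden on plaintiff; standard: a preponderance (weight is at least 52).
    (e): 65 ≥ 52 [met]
    (f): 43 < 52 [not met]
  The plaintiff does not carry Stage II.1.
The defendant prevails on this issue.
— Issue III —
At Stage III.1 the plaintiff must meet the balance of probabilities (weight is at least 51): on (i) the weight is 83 less the opposing 26 gives net 57, which does reach 51, so (i) meets the standard.
  Stage III.1 carried; the burden remains with the plaintiff.
At Stage III.2 the plaintiff must meet a clear and cogent showing (weight is at least 69): on (j) the weight is 83, which does reach 69, so (j) meets the standard; on (k) the weight is 86, ≥ 69, so (k) meets the standard.
  Stage III.2 is satisfied; the plaintiff continues to bear the burden.
At Stage III.3 the plaintiff must meet a clear and cogent showing (weight is at least 69): on (l) the weight is 75, ≥ 69, so (l) meets the standard; on (m) the weight is 88 less the opposing 34 gives net 54, < 69, so (m) does not meet the standard.
  Stage III.3 not carried; the plaintiff fails its burden.
So the defendant prevails on this issue.
Per-issue: Issue I → defendant; Issue II → defendant; Issue III → defendant. The plaintiff must prevail on a majority of issues; overall, the defendant prevails.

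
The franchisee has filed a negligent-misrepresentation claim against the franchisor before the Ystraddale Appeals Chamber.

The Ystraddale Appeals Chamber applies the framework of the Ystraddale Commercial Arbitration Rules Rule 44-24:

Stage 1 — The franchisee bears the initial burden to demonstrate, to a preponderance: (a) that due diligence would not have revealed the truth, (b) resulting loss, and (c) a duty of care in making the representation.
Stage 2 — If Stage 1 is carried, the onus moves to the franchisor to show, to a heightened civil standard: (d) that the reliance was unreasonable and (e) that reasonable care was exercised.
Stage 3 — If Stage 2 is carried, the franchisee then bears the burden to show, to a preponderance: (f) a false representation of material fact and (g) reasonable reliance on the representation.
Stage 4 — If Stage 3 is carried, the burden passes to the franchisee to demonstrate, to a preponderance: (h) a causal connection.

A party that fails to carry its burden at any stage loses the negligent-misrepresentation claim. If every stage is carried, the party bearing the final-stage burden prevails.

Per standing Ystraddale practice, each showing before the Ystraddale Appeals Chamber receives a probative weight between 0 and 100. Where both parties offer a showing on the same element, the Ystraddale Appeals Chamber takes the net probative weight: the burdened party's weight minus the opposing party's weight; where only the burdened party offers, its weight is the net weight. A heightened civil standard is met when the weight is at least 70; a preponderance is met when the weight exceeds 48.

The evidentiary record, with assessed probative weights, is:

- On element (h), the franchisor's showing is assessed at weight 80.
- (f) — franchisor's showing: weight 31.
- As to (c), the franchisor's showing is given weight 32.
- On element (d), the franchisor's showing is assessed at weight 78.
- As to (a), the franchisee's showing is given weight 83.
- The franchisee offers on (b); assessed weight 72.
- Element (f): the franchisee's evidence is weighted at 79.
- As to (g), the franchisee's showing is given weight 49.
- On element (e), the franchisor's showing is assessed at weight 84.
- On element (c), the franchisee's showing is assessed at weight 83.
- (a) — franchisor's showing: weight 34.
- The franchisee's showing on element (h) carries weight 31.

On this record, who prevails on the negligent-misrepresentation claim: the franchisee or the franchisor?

At Stage 1 the franchisee must meet a preponderance (weight exceeds 48): on (a) the weight is 83 less the opposing 34 gives net 49, > 48, so (a) meets the standard; on (b) the weight is 72, > 48, so (b) meets the standard; on (c) the weight is 83 less the opposing 32 gives net 51, > 48, so (c) meets the standard.
  The franchisee carries Stage 1; the franchisor now bears the burden.
At Stage 2 the franchisor must meet a heightened civil standard (weight is at least 70): on (d) the weight is 78, which does reach 70, so (d) meets the standard; on (e) the weight is 84, ≥ 70, so (e) meets the standard.
  The franchisor carries Stage 2; the franchisee now bears the burden.
At Stage 3 the franchisee must meet a preponderance (weight exceeds 48): on (f) the weight is 79 less the opposing 31 gives net 48, which does not exceed 48, so (f) does not meet the standard; on (g) the weight is 49, which does exceed 48, so (g) meets the standard.
  The franchisee does not carry Stage 3.
The analysis ends at Stage 3; the franchisor prevails.

franchisor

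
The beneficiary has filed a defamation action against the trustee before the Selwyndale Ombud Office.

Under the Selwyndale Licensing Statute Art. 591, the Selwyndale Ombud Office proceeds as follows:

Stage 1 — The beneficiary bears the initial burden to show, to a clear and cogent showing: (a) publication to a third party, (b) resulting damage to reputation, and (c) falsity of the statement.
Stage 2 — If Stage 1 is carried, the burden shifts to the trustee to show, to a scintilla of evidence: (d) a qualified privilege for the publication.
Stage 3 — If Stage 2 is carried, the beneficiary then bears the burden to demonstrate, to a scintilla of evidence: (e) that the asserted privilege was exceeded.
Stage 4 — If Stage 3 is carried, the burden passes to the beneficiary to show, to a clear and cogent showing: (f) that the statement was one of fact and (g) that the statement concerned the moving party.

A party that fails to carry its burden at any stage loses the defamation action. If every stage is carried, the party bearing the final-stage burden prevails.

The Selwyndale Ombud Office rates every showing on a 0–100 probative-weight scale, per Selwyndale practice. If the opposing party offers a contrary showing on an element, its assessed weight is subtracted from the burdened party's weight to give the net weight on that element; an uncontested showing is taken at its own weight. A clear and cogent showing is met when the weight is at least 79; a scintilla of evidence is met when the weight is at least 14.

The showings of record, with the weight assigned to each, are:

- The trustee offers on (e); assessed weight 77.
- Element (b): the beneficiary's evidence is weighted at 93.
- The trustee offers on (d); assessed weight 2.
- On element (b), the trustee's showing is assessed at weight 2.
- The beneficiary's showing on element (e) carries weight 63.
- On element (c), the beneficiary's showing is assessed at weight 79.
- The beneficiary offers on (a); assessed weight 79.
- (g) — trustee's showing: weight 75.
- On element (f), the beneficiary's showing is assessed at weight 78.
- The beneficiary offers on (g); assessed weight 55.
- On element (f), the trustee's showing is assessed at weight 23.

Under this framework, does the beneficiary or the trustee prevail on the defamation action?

beneficiary

Stage 1 (beneficiary, a clear and cogent showing, weight is at least 79): (a) 79 ≥ 79 — meets; (b) net 93−2=91 ≥ 79 — meets; (c) 79 ≥ 79 — meets.
  All elements met. The burden passes to the trustee.
Stage 2 (trustee, a scintilla of evidence, weight is at least 14): (d) 2 < 14 — fails.
  Stage 2 not carried; the trustee fails its burden.
So the beneficiary prevails.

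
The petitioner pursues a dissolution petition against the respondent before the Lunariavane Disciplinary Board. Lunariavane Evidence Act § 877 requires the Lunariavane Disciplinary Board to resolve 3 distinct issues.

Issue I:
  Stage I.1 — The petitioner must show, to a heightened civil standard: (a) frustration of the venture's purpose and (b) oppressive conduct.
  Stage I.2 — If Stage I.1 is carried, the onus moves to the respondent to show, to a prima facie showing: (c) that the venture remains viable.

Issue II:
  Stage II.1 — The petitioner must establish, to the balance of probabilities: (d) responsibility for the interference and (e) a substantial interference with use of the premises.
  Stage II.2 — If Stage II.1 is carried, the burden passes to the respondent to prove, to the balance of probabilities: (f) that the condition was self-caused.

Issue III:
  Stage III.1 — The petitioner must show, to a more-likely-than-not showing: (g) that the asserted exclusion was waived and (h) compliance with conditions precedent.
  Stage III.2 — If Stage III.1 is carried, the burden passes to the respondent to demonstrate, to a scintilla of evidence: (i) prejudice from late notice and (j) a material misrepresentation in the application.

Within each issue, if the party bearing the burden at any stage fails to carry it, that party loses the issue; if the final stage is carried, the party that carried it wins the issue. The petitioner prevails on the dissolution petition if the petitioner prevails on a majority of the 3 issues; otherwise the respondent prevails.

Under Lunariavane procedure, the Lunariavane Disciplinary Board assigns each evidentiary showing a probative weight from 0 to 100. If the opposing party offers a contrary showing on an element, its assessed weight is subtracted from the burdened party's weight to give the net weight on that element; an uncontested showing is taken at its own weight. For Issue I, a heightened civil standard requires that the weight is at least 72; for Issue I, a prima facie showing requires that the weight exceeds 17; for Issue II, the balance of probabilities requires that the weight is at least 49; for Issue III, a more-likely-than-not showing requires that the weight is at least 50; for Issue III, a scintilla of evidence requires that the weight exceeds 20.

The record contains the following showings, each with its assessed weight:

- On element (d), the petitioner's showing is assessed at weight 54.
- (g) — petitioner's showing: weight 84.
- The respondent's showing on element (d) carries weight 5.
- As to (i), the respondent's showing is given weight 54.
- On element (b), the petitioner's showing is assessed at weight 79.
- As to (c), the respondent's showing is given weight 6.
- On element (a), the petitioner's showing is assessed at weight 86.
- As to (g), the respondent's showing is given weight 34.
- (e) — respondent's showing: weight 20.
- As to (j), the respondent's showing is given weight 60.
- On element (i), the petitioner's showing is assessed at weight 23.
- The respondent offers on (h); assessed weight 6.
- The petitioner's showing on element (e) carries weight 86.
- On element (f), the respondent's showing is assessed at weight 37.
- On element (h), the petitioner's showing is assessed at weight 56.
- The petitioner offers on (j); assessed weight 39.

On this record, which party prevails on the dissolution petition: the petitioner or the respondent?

petitioner

— Issue I —
Stage I.1 (petitioner, a heightened civil standard, weight is at least 72): (a) 86 ≥ 72 — meets; (b) 79 ≥ 72 — meets.
  The petitioner carries Stage I.1; the respondent now bears the burden.
Stage I.2 (respondent, a prima facie showing, weight exceeds 17): (c) 6 ≤ 17 — fails.
  The respondent does not carry Stage I.2.
The petitioner prevails on this issue.
— Issue II —
Stage II.1 (petitioner, the balance of probabilities, weight is at least 49): (d) net 54−5=49 ≥ 49 — meets; (e) net 86−20=66 ≥ 49 — meets.
  Stage II.1 is satisfied; the onus moves to the respondent.
Stage II.2 (respondent, the balance of probabilities, weight is at least 49): (f) 37 < 49 — fails.
  The respondent does not carry Stage II.2.
The analysis ends at Stage II.2; the petitioner prevails on this issue.
— Issue III —
Stage III.1 (petitioner, a more-likely-than-not showing, weight is at least 50): (g) net 84−34=50 ≥ 50 — meets; (h) net 56−6=50 ≥ 50 — meets.
  The petitioner carries Stage III.1; the respondent now bears the burden.
Stage III.2 (respondent, a scintilla of evidence, weight exceeds 20): (i) net 54−23=31 > 20 — meets; (j) net 60−39=21 > 20 — meets.
  All elements met at the final stage.
With every stage satisfied, the respondent prevails on this issue.
Per-issue: Issue I → petitioner; Issue II → petitioner; Issue III → respondent. The petitioner must prevail on a majority of issues; overall, the petitioner prevails.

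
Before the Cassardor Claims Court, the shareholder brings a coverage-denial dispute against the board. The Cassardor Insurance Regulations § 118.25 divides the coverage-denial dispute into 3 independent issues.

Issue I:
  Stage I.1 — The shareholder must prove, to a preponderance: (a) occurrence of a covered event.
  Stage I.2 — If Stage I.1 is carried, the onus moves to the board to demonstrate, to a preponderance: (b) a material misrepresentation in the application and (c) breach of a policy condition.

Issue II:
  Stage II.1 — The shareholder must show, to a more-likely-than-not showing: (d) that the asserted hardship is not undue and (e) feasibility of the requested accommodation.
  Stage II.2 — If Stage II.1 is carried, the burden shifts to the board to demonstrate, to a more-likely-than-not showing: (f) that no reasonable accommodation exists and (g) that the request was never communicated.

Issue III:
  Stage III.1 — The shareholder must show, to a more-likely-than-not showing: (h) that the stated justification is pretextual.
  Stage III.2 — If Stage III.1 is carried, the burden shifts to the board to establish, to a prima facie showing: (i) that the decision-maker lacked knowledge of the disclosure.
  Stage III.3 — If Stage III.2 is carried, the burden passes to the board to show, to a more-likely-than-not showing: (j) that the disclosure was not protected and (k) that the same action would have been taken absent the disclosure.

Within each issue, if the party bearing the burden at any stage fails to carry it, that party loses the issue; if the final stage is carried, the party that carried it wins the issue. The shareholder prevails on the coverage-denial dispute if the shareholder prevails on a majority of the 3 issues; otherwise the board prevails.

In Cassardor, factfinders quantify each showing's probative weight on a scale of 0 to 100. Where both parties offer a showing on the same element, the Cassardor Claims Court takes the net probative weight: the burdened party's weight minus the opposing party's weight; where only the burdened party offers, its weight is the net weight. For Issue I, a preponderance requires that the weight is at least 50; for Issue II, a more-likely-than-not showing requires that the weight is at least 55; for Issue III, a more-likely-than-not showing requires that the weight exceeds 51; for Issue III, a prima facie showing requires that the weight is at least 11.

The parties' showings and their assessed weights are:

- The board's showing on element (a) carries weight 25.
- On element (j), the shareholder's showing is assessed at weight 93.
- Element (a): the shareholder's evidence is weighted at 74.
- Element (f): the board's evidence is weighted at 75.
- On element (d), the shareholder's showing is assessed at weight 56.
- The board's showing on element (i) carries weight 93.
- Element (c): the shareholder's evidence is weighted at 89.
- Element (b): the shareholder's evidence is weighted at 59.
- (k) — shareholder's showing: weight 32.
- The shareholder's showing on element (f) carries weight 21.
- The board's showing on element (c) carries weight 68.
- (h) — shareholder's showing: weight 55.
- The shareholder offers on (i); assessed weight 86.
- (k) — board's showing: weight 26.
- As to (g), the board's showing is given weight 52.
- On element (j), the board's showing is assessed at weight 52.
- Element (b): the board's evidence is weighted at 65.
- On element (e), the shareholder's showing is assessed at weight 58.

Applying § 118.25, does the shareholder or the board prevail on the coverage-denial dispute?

shareholder

— Issue I —
Stage I.1 — burden on shareholder; standard: a preponderance (weight is at least 50).
    (a): 74 − 25 = 49 < 50 [not met]
  Not every element is met, so the shareholder fails to carry Stage I.1.
So the board prevails on this issue.
— Issue II —
At Stage II.1 the shareholder must meet a more-likely-than-not showing (weight is at least 55): on (d) the weight is 56, ≥ 55, so (d) meets the standard; on (e) the weight is 58, ≥ 55, so (e) meets the standard.
  Stage II.1 is satisfied; the onus moves to the board.
At Stage II.2 the board must meet a more-likely-than-not showing (weight is at least 55): on (f) the weight is 75 less the opposing 21 gives net 54, which does not reach 55, so (f) does not meet the standard; on (g) the weight is 52, which does not reach 55, so (g) does not meet the standard.
  The board does not carry Stage II.2.
The shareholder prevails on this issue.
— Issue III —
Stage III.1 (shareholder, a more-likely-than-not showing, weight exceeds 51): (h) 55 > 51 — meets.
  All elements met. The burden passes to the board.
Stage III.2 (board, a prima facie showing, weight is at least 11): (i) net 93−86=7 < 11 — fails.
  The board does not carry Stage III.2.
So the shareholder prevails on this issue.
Per-issue: Issue I → board; Issue II → shareholder; Issue III → shareholder. The shareholder must prevail on a majority of issues; overall, the shareholder prevails.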